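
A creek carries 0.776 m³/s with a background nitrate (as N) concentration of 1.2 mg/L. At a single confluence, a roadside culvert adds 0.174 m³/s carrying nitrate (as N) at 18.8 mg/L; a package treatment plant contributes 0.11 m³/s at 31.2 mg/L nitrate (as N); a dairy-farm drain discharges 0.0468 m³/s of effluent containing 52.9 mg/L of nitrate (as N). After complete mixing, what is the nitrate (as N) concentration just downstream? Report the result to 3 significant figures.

9.13 mg/L

Mixed concentration C = ΣQC/ΣQ = (0.7760·1.200 + 0.1740·18.80 + 0.1100·31.20 + 0.04680·52.90) / 1.107 = 10.11/1.107 = 9.135 mg/L.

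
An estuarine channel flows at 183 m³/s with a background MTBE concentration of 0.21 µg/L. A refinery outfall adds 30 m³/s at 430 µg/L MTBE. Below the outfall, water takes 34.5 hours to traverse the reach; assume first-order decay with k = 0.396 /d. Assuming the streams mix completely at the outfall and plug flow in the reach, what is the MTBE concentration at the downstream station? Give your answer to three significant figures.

34.4 µg/L

Mass balance: C = (183.0·0.2100 + 30.00·430.0) / 213.0 = 12940/213.0 = 60.74 µg/L.
After decay, C = 60.74 × e^(−kt) = 60.74 × 0.5659 = 34.38 µg/L.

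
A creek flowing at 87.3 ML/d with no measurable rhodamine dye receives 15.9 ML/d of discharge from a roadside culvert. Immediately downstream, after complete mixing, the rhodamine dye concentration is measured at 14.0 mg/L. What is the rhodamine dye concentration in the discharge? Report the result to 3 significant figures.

Mass balance: 87.30·0 + 15.90·Cₑ = 103.2·14.00
→ Cₑ = (103.2·14.00 − 87.30·0) / 15.90 = 90.87 mg/L.

90.9 mg/L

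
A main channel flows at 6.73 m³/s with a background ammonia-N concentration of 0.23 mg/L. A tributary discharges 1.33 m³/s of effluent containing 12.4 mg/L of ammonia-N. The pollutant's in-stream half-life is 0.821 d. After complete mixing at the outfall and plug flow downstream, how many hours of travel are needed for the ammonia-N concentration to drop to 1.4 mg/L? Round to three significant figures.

13.3 h

Flow-weighted average: C = (6.730·0.2300 + 1.330·12.40) / 8.060 = 18.04/8.060 = 2.238 mg/L.
Half-life 0.821 d → k = ln 2 / 0.821 = 0.8443 d⁻¹.
2.238·exp(−k·t) = 1.4 → t = ln(2.238/1.4)/k = 48020 s = 13.34 h.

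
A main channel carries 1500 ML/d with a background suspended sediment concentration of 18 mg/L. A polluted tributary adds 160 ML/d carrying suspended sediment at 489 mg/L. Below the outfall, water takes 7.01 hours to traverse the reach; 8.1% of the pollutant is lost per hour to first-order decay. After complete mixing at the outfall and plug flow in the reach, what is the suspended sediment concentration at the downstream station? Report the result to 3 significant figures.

35.1 mg/L

Flow-weighted average: C = (1500·18.00 + 160.0·489.0) / 1660 = 105200/1660 = 63.40 mg/L.
8.1%/h lost → k = −ln(1 − 0.081) = 0.08447 h⁻¹.
Applying C = C₀e^(−kt): 63.40 × 0.5531 = 35.07 mg/L.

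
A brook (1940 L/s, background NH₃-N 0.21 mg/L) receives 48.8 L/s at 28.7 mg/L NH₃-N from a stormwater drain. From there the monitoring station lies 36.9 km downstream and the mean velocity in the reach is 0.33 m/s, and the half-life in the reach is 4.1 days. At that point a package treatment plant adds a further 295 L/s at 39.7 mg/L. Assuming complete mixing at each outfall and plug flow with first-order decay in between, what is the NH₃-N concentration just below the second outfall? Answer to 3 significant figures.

Mixed concentration C = ΣQC/ΣQ = (1940·0.2100 + 48.80·28.70) / 1989 = 1808/1989 = 0.9091 mg/L; combined flow 1989 L/s.
Travel time t = 36.9·1000 / 0.33 = 111800 s = 31.06 h.
Half-life 4.1 d → k = ln 2 / 4.1 = 0.1691 d⁻¹.
First-order decay: C = 0.9091·exp(−k·t) = 0.9091·0.8035 = 0.7304 mg/L.
Second outfall: C = (1989·0.7304 + 295.0·39.70)/2284 = 5.764 mg/L.

5.76 mg/L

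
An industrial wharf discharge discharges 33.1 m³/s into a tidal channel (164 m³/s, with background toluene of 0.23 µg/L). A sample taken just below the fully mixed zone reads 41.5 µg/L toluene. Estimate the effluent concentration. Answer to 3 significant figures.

246 µg/L

Mass balance: 164.0·0.2300 + 33.10·Cₑ = 197.1·41.50
→ Cₑ = (197.1·41.50 − 164.0·0.2300) / 33.10 = 246.0 µg/L.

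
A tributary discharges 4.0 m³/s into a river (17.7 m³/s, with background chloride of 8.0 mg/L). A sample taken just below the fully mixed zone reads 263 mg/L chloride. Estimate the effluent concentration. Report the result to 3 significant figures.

1390 mg/L

Mass balance: 17.70·8.000 + 4.000·Cₑ = 21.70·263.0
→ Cₑ = (21.70·263.0 − 17.70·8.000) / 4.000 = 1391 mg/L.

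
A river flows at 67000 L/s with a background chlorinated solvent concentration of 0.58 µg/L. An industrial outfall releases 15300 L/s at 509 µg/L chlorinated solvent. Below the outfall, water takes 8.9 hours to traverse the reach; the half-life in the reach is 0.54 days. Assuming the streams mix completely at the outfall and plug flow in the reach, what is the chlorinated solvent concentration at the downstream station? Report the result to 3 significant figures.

59.1 µg/L

Mixed concentration C = ΣQC/ΣQ = (67000·0.5800 + 15300·509.0) / 82300 = 7827000/82300 = 95.10 µg/L.
Half-life 0.54 d → k = ln 2 / 0.54 = 1.284 d⁻¹.
After decay, C = 95.10 × e^(−kt) = 95.10 × 0.6213 = 59.08 µg/L.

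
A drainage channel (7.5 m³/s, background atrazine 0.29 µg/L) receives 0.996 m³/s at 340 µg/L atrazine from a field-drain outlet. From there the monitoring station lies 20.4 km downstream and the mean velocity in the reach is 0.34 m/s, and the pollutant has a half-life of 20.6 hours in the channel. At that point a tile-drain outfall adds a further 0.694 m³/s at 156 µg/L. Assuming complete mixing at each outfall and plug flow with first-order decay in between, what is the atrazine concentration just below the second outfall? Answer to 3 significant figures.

32.9 µg/L

After mixing, C = (7.500·0.2900 + 0.9960·340.0) / 8.496 = 340.8/8.496 = 40.11 µg/L; combined flow 8.496 m³/s.
Travel time t = 20.4·1000 / 0.34 = 60000 s = 16.67 h.
Half-life 20.6 h → k = ln 2 / 20.6 = 0.03365 h⁻¹ = 0.8076 d⁻¹.
Decay over the reach: 40.11·exp(−kt) = 40.11·0.5708 = 22.90 µg/L.
Second outfall: C = (8.496·22.90 + 0.6940·156.0)/9.190 = 32.95 µg/L.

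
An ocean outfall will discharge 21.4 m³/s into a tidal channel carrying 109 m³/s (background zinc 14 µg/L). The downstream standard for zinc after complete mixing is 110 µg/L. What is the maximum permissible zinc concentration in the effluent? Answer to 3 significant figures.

At the limit, (Qr·Cr + Qe·Cₑ)/(Qr + Qe) = 110:
Cₑ = (130.4·110 − 109.0·14.00) / 21.40 = 599.0 µg/L.

599 µg/L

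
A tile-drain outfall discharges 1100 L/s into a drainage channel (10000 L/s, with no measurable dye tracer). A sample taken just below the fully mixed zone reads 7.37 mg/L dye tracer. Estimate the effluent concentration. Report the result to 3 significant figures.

Mass balance: 10000·0 + 1100·Cₑ = 11100·7.370
→ Cₑ = (11100·7.370 − 10000·0) / 1100 = 74.37 mg/L.

74.4 mg/L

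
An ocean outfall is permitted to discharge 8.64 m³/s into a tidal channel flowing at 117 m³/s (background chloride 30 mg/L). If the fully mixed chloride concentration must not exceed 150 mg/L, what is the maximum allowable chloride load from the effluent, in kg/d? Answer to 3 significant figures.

Mass balance at the limit: 117.0·30.00 + 8.640·Cₑ = 125.6·150 → Cₑ = 1775 mg/L.
Load = 8.640 m³/s × 1775 g/m³ × 86 400 s/d = 1325000 kg/d.

1330000 kg/d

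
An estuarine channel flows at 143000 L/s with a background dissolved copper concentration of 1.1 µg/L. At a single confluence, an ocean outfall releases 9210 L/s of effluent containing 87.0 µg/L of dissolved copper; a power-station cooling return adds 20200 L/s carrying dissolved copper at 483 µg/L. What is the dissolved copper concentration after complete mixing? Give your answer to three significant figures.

After mixing, C = (143000·1.100 + 9210·87.00 + 20200·483.0) / 172400 = 10720000/172400 = 62.15 µg/L.

62.1 µg/L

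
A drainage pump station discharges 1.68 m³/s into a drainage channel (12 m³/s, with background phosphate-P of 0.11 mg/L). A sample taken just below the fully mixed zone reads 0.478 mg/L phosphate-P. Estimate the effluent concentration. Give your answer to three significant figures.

Mass balance: 12.00·0.1100 + 1.680·Cₑ = 13.68·0.4780
→ Cₑ = (13.68·0.4780 − 12.00·0.1100) / 1.680 = 3.107 mg/L.

3.11 mg/L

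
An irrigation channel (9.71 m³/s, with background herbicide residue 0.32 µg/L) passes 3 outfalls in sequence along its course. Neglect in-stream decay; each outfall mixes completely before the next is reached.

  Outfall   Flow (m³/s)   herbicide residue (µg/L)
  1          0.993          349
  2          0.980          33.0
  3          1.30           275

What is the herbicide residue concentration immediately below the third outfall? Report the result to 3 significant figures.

57.0 µg/L

Outfall 1: combined Q = 10.70 m³/s; C = (9.710·0.3200 + 0.9930·349.0)/10.70 = 32.67 µg/L.
Outfall 2: combined Q = 11.68 m³/s; C = (10.70·32.67 + 0.9800·33.00)/11.68 = 32.70 µg/L.
Outfall 3: combined Q = 12.98 m³/s; C = (11.68·32.70 + 1.300·275.0)/12.98 = 56.96 µg/L.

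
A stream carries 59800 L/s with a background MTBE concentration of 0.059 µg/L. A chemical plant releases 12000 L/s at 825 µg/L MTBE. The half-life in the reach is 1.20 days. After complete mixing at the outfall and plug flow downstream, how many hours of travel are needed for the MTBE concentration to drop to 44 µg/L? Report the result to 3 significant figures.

47.5 h

Conservation of mass: C = (59800·0.05900 + 12000·825.0) / 71800 = 9904000/71800 = 137.9 µg/L.
Half-life 1.20 d → k = ln 2 / 1.20 = 0.5776 d⁻¹.
137.9·exp(−k·t) = 44 → t = ln(137.9/44)/k = 170900 s = 47.47 h.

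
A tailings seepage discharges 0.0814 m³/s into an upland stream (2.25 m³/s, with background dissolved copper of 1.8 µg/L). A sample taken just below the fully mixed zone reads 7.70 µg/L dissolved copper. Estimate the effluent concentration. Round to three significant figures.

Mass balance: 2.250·1.800 + 0.08140·Cₑ = 2.331·7.700
→ Cₑ = (2.331·7.700 − 2.250·1.800) / 0.08140 = 170.8 µg/L.

171 µg/L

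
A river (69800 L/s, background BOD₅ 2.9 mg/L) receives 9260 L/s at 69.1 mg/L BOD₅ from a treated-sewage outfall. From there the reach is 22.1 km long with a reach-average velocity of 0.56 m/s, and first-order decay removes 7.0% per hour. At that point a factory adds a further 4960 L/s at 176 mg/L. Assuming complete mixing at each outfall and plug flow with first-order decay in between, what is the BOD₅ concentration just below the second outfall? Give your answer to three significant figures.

Flow-weighted average: C = (69800·2.900 + 9260·69.10) / 79060 = 842300/79060 = 10.65 mg/L; combined flow 79060 L/s.
Travel time t = 22.1·1000 / 0.56 = 39460 s = 10.96 h.
7.0%/h lost → k = −ln(1 − 0.07) = 0.07257 h⁻¹.
First-order decay: C = 10.65·exp(−k·t) = 10.65·0.4513 = 4.808 mg/L.
Second outfall: C = (79060·4.808 + 4960·176.0)/84020 = 14.91 mg/L.

14.9 mg/L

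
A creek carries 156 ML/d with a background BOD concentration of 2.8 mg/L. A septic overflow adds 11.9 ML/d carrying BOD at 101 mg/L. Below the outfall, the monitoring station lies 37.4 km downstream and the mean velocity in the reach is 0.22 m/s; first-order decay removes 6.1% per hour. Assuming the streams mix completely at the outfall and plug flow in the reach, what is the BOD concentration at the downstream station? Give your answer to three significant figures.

Flow-weighted average: C = (156.0·2.800 + 11.90·101.0) / 167.9 = 1639/167.9 = 9.760 mg/L.
Travel time t = 37.4·1000 / 0.22 = 170000 s = 47.22 h.
6.1%/h lost → k = −ln(1 − 0.061) = 0.06294 h⁻¹.
After decay, C = 9.760 × e^(−kt) = 9.760 × 0.05119 = 0.4996 mg/L.

0.500 mg/L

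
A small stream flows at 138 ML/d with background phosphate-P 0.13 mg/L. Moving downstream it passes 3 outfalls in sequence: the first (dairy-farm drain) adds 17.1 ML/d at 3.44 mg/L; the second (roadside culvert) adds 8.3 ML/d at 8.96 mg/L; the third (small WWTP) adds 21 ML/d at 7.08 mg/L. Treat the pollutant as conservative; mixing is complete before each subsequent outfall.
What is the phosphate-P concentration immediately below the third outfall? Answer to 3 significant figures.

Below outfall 1: Q → 155.1 ML/d, C = (138.0·0.1300 + 17.10·3.440)/155.1 = 0.4949 mg/L.
Below outfall 2: Q → 163.4 ML/d, C = (155.1·0.4949 + 8.300·8.960)/163.4 = 0.9249 mg/L.
Below outfall 3: Q → 184.4 ML/d, C = (163.4·0.9249 + 21.00·7.080)/184.4 = 1.626 mg/L.

1.63 mg/L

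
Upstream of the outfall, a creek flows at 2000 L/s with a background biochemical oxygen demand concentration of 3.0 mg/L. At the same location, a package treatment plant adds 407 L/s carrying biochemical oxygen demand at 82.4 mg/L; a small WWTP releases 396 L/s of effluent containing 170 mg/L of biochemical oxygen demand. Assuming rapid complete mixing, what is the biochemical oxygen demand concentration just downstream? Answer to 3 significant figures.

Mass balance: C = (2000·3.000 + 407.0·82.40 + 396.0·170.0) / 2803 = 106900/2803 = 38.12 mg/L.

38.1 mg/L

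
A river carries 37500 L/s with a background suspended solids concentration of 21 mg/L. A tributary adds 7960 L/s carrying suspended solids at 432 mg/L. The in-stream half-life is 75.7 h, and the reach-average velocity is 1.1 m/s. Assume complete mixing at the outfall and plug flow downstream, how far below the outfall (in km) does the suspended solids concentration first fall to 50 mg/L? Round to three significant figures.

268 km

Mixed concentration C = ΣQC/ΣQ = (37500·21.00 + 7960·432.0) / 45460 = 4226000/45460 = 92.97 mg/L.
Half-life 75.7 h → k = ln 2 / 75.7 = 0.009157 h⁻¹ = 0.2198 d⁻¹.
Set 92.97·exp(−k·t) = 50 → t = ln(92.97/50)/k = 243800 s = 67.73 h.
Distance = v·t = 1.1·243800 = 268200 m = 268.2 km.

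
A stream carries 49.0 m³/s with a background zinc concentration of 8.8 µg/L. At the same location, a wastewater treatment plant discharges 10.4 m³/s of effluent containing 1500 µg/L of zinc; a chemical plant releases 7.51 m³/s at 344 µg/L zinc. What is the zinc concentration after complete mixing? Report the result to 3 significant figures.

278 µg/L

Mass balance: C = (49.00·8.800 + 10.40·1500 + 7.510·344.0) / 66.91 = 18610/66.91 = 278.2 µg/L.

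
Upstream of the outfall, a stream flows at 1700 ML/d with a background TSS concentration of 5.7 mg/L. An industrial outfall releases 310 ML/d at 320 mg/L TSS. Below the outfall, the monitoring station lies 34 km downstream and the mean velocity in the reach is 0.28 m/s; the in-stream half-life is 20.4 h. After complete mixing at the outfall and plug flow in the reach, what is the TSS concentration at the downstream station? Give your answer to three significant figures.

Flow-weighted average: C = (1700·5.700 + 310.0·320.0) / 2010 = 108900/2010 = 54.17 mg/L.
Travel time t = 34·1000 / 0.28 = 121400 s = 33.73 h.
Half-life 20.4 h → k = ln 2 / 20.4 = 0.03398 h⁻¹ = 0.8155 d⁻¹.
After decay, C = 54.17 × e^(−kt) = 54.17 × 0.3179 = 17.22 mg/L.

17.2 mg/L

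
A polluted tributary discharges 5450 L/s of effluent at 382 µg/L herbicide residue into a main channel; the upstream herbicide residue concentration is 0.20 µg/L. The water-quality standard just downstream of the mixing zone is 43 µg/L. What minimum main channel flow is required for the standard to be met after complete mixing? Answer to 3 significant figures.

Set C_mix = 43: (Q·0.2000 + 5450·382.0) / (Q + 5450) = 43
→ Q = 5450·(382.0 − 43)/(43 − 0.2000) = 43170 L/s.

43200 L/s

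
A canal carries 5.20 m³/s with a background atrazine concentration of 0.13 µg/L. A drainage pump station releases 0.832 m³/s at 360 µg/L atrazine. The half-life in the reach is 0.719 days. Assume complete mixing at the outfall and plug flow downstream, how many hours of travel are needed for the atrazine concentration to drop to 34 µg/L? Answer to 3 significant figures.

9.48 h

Conservation of mass: C = (5.200·0.1300 + 0.8320·360.0) / 6.032 = 300.2/6.032 = 49.77 µg/L.
Half-life 0.719 d → k = ln 2 / 0.719 = 0.9640 d⁻¹.
49.77·exp(−k·t) = 34 → t = ln(49.77/34)/k = 34150 s = 9.485 h.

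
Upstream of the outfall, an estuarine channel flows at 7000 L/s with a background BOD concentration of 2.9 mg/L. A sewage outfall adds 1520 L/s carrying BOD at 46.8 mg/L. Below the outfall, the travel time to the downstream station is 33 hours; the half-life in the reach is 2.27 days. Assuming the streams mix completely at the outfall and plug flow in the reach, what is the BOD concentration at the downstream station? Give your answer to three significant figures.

7.05 mg/L

Mixed concentration C = ΣQC/ΣQ = (7000·2.900 + 1520·46.80) / 8520 = 91440/8520 = 10.73 mg/L.
Half-life 2.27 d → k = ln 2 / 2.27 = 0.3054 d⁻¹.
After decay, C = 10.73 × e^(−kt) = 10.73 × 0.6571 = 7.052 mg/L.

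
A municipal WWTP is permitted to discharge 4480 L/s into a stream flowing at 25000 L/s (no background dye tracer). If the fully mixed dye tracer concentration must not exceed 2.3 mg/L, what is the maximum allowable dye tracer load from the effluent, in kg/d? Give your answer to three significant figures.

Mass balance at the limit: 25000·0 + 4480·Cₑ = 29480·2.3 → Cₑ = 15.13 mg/L.
4480 L/s = 4.480 m³/s. Load = 4.480 m³/s × 15.13 g/m³ × 86 400 s/d = 5858 kg/d.

5860 kg/d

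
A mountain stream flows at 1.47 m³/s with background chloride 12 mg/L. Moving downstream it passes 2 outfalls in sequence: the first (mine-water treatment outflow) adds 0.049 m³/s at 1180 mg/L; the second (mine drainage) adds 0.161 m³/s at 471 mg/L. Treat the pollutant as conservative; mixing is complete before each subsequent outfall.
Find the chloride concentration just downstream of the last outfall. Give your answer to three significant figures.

Outfall 1: combined Q = 1.519 m³/s; C = (1.470·12.00 + 0.04900·1180)/1.519 = 49.68 mg/L.
Outfall 2: combined Q = 1.680 m³/s; C = (1.519·49.68 + 0.1610·471.0)/1.680 = 90.05 mg/L.

90.1 mg/L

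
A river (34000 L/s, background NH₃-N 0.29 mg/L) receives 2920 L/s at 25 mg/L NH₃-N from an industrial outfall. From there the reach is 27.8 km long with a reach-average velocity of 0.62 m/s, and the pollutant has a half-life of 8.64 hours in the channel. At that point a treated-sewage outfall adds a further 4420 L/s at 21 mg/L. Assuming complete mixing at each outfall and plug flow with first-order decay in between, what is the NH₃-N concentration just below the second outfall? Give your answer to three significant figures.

Conservation of mass: C = (34000·0.2900 + 2920·25.00) / 36920 = 82860/36920 = 2.244 mg/L; combined flow 36920 L/s.
Travel time t = 27.8·1000 / 0.62 = 44840 s = 12.46 h.
Half-life 8.64 h → k = ln 2 / 8.64 = 0.08023 h⁻¹ = 1.925 d⁻¹.
After decay, C = 2.244 × e^(−kt) = 2.244 × 0.3682 = 0.8263 mg/L.
Second outfall: C = (36920·0.8263 + 4420·21.00)/41340 = 2.983 mg/L.

2.98 mg/L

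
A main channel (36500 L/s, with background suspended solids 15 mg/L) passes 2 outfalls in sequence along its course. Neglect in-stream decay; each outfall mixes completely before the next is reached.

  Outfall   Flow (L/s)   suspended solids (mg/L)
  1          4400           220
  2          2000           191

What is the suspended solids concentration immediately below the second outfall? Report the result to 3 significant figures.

44.2 mg/L

Outfall 1: combined Q = 40900 L/s; C = (36500·15.00 + 4400·220.0)/40900 = 37.05 mg/L.
Outfall 2: combined Q = 42900 L/s; C = (40900·37.05 + 2000·191.0)/42900 = 44.23 mg/L.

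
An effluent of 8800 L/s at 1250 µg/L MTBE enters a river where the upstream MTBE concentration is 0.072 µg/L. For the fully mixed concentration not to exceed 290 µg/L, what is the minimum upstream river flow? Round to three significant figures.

29100 L/s

Set C_mix = 290: (Q·0.07200 + 8800·1250) / (Q + 8800) = 290
→ Q = 8800·(1250 − 290)/(290 − 0.07200) = 29140 L/s.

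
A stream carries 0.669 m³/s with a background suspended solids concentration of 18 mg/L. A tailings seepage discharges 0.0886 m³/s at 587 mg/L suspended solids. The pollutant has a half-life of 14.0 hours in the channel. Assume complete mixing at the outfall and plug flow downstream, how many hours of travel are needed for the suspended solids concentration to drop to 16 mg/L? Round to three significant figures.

Mixed concentration C = ΣQC/ΣQ = (0.6690·18.00 + 0.08860·587.0) / 0.7576 = 64.05/0.7576 = 84.54 mg/L.
Half-life 14.0 h → k = ln 2 / 14.0 = 0.04951 h⁻¹ = 1.188 d⁻¹.
84.54·exp(−k·t) = 16 → t = ln(84.54/16)/k = 121000 s = 33.62 h.

33.6 h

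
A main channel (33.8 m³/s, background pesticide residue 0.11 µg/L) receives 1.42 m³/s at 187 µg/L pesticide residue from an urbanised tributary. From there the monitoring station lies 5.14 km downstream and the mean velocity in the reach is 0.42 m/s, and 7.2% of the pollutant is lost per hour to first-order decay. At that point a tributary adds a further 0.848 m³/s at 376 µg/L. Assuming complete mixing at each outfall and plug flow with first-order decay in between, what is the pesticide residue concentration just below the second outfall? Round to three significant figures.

14.6 µg/L

Flow-weighted average: C = (33.80·0.1100 + 1.420·187.0) / 35.22 = 269.3/35.22 = 7.645 µg/L; combined flow 35.22 m³/s.
Travel time t = 5.14·1000 / 0.42 = 12240 s = 3.399 h.
7.2%/h lost → k = −ln(1 − 0.072) = 0.07472 h⁻¹.
Applying C = C₀e^(−kt): 7.645 × 0.7757 = 5.930 µg/L.
Second outfall: C = (35.22·5.930 + 0.8480·376.0)/36.07 = 14.63 µg/L.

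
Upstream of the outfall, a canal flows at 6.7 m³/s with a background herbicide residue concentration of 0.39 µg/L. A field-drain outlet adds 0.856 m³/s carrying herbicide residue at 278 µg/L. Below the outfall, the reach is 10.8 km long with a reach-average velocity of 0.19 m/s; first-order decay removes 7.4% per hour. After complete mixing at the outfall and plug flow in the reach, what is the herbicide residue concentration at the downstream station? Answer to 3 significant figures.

Mixed concentration C = ΣQC/ΣQ = (6.700·0.3900 + 0.8560·278.0) / 7.556 = 240.6/7.556 = 31.84 µg/L.
Travel time t = 10.8·1000 / 0.19 = 56840 s = 15.79 h.
7.4%/h lost → k = −ln(1 − 0.074) = 0.07688 h⁻¹.
Applying C = C₀e^(−kt): 31.84 × 0.2970 = 9.457 µg/L.

9.46 µg/L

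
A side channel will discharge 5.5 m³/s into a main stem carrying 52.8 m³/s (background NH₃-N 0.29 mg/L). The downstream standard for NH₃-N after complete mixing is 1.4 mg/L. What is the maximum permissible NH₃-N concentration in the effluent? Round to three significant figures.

At the limit, (Qr·Cr + Qe·Cₑ)/(Qr + Qe) = 1.4:
Cₑ = (58.30·1.4 − 52.80·0.2900) / 5.500 = 12.06 mg/L.

12.1 mg/L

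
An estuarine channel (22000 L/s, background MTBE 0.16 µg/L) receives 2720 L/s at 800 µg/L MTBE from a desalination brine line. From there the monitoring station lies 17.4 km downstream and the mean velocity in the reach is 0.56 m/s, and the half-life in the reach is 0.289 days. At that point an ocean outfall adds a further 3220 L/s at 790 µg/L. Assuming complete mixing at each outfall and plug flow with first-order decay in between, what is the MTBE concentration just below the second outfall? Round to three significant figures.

124 µg/L

Mixed concentration C = ΣQC/ΣQ = (22000·0.1600 + 2720·800.0) / 24720 = 2180000/24720 = 88.17 µg/L; combined flow 24720 L/s.
Travel time t = 17.4·1000 / 0.56 = 31070 s = 8.631 h.
Half-life 0.289 d → k = ln 2 / 0.289 = 2.398 d⁻¹.
After decay, C = 88.17 × e^(−kt) = 88.17 × 0.4221 = 37.22 µg/L.
Second outfall: C = (24720·37.22 + 3220·790.0)/27940 = 124.0 µg/L.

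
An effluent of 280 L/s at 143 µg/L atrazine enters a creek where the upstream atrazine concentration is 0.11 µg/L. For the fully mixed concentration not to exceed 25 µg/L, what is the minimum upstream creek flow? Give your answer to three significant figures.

1330 L/s

Set C_mix = 25: (Q·0.1100 + 280.0·143.0) / (Q + 280.0) = 25
→ Q = 280.0·(143.0 − 25)/(25 − 0.1100) = 1327 L/s.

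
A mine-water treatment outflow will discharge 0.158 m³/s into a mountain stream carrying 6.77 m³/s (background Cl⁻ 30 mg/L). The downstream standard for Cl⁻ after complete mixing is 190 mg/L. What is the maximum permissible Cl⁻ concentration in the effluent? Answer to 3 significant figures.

At the limit, (Qr·Cr + Qe·Cₑ)/(Qr + Qe) = 190:
Cₑ = (6.928·190 − 6.770·30.00) / 0.1580 = 7046 mg/L.

7050 mg/L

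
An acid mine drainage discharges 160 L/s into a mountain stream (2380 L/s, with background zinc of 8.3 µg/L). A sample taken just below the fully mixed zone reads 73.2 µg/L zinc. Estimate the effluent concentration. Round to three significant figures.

Mass balance: 2380·8.300 + 160.0·Cₑ = 2540·73.20
→ Cₑ = (2540·73.20 − 2380·8.300) / 160.0 = 1039 µg/L.

1040 µg/L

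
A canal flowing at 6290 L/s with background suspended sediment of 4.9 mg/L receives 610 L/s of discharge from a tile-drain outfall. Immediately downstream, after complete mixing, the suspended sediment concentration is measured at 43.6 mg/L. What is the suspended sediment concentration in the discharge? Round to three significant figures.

Mass balance: 6290·4.900 + 610.0·Cₑ = 6900·43.60
→ Cₑ = (6900·43.60 − 6290·4.900) / 610.0 = 442.7 mg/L.

443 mg/L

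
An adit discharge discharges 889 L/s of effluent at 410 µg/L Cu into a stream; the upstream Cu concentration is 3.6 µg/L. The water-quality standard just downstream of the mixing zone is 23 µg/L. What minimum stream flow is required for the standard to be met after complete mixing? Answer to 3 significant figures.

Set C_mix = 23: (Q·3.600 + 889.0·410.0) / (Q + 889.0) = 23
→ Q = 889.0·(410.0 − 23)/(23 − 3.600) = 17730 L/s.

17700 L/s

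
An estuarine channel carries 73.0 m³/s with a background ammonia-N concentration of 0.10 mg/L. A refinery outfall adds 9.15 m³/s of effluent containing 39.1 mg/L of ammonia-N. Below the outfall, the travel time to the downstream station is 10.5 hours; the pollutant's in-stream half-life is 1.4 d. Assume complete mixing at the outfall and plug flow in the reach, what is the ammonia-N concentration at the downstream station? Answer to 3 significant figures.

Mixed concentration C = ΣQC/ΣQ = (73.00·0.1000 + 9.150·39.10) / 82.15 = 365.1/82.15 = 4.444 mg/L.
Half-life 1.4 d → k = ln 2 / 1.4 = 0.4951 d⁻¹.
Decay over the reach: 4.444·exp(−kt) = 4.444·0.8052 = 3.578 mg/L.

3.58 mg/L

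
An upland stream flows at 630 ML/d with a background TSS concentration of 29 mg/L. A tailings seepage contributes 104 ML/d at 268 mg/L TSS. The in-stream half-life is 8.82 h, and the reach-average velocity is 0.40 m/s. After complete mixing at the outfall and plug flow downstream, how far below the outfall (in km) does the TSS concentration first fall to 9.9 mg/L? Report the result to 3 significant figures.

After mixing, C = (630.0·29.00 + 104.0·268.0) / 734.0 = 46140/734.0 = 62.86 mg/L.
Half-life 8.82 h → k = ln 2 / 8.82 = 0.07859 h⁻¹ = 1.886 d⁻¹.
Set 62.86·exp(−k·t) = 9.9 → t = ln(62.86/9.9)/k = 84670 s = 23.52 h.
Distance = v·t = 0.40·84670 = 33870 m = 33.87 km.

33.9 km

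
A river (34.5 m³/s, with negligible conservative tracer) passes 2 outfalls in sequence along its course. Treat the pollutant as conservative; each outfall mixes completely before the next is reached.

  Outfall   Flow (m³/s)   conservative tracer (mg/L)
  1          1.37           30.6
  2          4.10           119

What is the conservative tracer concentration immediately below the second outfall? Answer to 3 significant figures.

Below outfall 1: Q → 35.87 m³/s, C = (34.50·0 + 1.370·30.60)/35.87 = 1.169 mg/L.
Below outfall 2: Q → 39.97 m³/s, C = (35.87·1.169 + 4.100·119.0)/39.97 = 13.26 mg/L.

13.3 mg/L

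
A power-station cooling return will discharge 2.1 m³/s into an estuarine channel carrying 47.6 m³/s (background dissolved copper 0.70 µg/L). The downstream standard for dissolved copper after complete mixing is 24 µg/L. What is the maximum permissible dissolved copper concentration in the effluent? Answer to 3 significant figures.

552 µg/L

At the limit, (Qr·Cr + Qe·Cₑ)/(Qr + Qe) = 24:
Cₑ = (49.70·24 − 47.60·0.7000) / 2.100 = 552.1 µg/L.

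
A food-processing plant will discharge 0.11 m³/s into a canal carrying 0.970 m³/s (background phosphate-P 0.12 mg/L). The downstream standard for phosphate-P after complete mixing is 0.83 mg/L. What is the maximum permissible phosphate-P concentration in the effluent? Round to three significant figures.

At the limit, (Qr·Cr + Qe·Cₑ)/(Qr + Qe) = 0.83:
Cₑ = (1.080·0.83 − 0.9700·0.1200) / 0.1100 = 7.091 mg/L.

7.09 mg/L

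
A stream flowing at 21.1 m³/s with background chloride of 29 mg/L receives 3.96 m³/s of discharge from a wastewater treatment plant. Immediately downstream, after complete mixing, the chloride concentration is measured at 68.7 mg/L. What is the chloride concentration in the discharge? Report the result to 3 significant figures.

280 mg/L

Mass balance: 21.10·29.00 + 3.960·Cₑ = 25.06·68.70
→ Cₑ = (25.06·68.70 − 21.10·29.00) / 3.960 = 280.2 mg/L.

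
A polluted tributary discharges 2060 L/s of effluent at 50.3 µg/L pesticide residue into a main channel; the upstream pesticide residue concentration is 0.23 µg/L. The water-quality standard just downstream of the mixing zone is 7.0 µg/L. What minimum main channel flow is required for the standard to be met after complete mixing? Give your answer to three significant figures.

13200 L/s

Set C_mix = 7.0: (Q·0.2300 + 2060·50.30) / (Q + 2060) = 7.0
→ Q = 2060·(50.30 − 7.0)/(7.0 − 0.2300) = 13180 L/s.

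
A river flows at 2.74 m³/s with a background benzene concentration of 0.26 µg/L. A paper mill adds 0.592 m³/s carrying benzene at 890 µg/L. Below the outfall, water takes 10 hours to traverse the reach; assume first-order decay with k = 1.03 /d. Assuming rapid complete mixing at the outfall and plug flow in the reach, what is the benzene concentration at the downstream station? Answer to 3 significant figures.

Mass balance: C = (2.740·0.2600 + 0.5920·890.0) / 3.332 = 527.6/3.332 = 158.3 µg/L.
Applying C = C₀e^(−kt): 158.3 × 0.6511 = 103.1 µg/L.

103 µg/L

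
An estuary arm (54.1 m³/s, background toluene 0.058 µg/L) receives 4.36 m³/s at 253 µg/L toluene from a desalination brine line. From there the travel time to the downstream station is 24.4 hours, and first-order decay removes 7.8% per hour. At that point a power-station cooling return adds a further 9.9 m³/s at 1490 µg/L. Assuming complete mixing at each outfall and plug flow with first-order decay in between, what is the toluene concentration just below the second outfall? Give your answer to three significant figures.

218 µg/L

After mixing, C = (54.10·0.05800 + 4.360·253.0) / 58.46 = 1106/58.46 = 18.92 µg/L; combined flow 58.46 m³/s.
7.8%/h lost → k = −ln(1 − 0.078) = 0.08121 h⁻¹.
After decay, C = 18.92 × e^(−kt) = 18.92 × 0.1379 = 2.609 µg/L.
Second outfall: C = (58.46·2.609 + 9.900·1490)/68.36 = 218.0 µg/L.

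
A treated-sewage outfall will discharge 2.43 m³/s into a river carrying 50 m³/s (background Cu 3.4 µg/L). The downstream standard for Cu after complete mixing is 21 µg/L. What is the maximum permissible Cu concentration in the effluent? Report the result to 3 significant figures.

383 µg/L

At the limit, (Qr·Cr + Qe·Cₑ)/(Qr + Qe) = 21:
Cₑ = (52.43·21 − 50.00·3.400) / 2.430 = 383.1 µg/L.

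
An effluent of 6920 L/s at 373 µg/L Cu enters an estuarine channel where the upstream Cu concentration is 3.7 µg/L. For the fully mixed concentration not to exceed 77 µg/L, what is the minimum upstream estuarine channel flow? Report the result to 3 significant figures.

Set C_mix = 77: (Q·3.700 + 6920·373.0) / (Q + 6920) = 77
→ Q = 6920·(373.0 − 77)/(77 − 3.700) = 27940 L/s.

27900 L/s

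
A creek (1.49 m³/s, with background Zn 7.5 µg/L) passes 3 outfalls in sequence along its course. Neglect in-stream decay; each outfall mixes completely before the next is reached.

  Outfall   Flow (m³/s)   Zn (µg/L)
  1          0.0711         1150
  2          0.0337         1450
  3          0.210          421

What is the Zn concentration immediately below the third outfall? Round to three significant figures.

128 µg/L

After outfall 1: Q = 1.490 + 0.07110 = 1.561 m³/s; C = (1.490·7.500 + 0.07110·1150)/1.561 = 59.53 µg/L.
After outfall 2: Q = 1.561 + 0.03370 = 1.595 m³/s; C = (1.561·59.53 + 0.03370·1450)/1.595 = 88.92 µg/L.
After outfall 3: Q = 1.595 + 0.2100 = 1.805 m³/s; C = (1.595·88.92 + 0.2100·421.0)/1.805 = 127.6 µg/L.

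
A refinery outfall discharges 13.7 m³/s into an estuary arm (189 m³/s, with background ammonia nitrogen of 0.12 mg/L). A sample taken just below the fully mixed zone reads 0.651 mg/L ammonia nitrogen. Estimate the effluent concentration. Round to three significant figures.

Mass balance: 189.0·0.1200 + 13.70·Cₑ = 202.7·0.6510
→ Cₑ = (202.7·0.6510 − 189.0·0.1200) / 13.70 = 7.976 mg/L.

7.98 mg/L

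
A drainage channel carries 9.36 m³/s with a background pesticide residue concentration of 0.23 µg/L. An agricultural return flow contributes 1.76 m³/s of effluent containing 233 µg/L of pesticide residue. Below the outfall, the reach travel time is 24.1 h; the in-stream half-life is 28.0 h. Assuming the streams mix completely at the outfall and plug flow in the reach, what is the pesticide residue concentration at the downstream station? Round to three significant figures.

Mass balance: C = (9.360·0.2300 + 1.760·233.0) / 11.12 = 412.2/11.12 = 37.07 µg/L.
Half-life 28.0 h → k = ln 2 / 28.0 = 0.02476 h⁻¹ = 0.5941 d⁻¹.
Applying C = C₀e^(−kt): 37.07 × 0.5507 = 20.41 µg/L.

20.4 µg/L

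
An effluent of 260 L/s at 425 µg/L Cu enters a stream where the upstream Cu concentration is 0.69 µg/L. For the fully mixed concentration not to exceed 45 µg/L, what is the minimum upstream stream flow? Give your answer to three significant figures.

Set C_mix = 45: (Q·0.6900 + 260.0·425.0) / (Q + 260.0) = 45
→ Q = 260.0·(425.0 − 45)/(45 − 0.6900) = 2230 L/s.

2230 L/s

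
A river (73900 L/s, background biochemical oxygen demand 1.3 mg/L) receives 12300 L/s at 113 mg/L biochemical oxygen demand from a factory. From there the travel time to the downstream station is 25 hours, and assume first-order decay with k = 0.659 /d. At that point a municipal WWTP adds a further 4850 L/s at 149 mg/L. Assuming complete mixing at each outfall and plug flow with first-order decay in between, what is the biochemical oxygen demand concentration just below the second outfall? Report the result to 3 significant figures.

16.2 mg/L

Mass balance: C = (73900·1.300 + 12300·113.0) / 86200 = 1486000/86200 = 17.24 mg/L; combined flow 86200 L/s.
First-order decay: C = 17.24·exp(−k·t) = 17.24·0.5034 = 8.677 mg/L.
Second outfall: C = (86200·8.677 + 4850·149.0)/91050 = 16.15 mg/L.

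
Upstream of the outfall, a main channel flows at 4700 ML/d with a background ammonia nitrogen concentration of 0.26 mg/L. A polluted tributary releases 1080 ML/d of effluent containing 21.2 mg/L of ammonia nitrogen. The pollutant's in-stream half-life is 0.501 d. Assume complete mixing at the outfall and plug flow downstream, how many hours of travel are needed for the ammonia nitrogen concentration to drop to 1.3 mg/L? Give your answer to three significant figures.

20.2 h

Conservation of mass: C = (4700·0.2600 + 1080·21.20) / 5780 = 24120/5780 = 4.173 mg/L.
Half-life 0.501 d → k = ln 2 / 0.501 = 1.384 d⁻¹.
4.173·exp(−k·t) = 1.3 → t = ln(4.173/1.3)/k = 72830 s = 20.23 h.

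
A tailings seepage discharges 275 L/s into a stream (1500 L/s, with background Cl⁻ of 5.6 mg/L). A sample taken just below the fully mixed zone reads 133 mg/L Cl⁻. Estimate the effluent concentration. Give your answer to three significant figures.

Mass balance: 1500·5.600 + 275.0·Cₑ = 1775·133.0
→ Cₑ = (1775·133.0 − 1500·5.600) / 275.0 = 827.9 mg/L.

828 mg/L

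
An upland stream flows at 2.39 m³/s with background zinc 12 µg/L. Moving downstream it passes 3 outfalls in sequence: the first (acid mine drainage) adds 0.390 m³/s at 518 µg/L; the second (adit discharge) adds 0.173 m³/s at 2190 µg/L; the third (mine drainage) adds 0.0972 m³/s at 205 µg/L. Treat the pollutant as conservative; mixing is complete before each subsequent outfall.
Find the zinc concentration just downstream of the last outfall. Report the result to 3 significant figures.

Below outfall 1: Q → 2.780 m³/s, C = (2.390·12.00 + 0.3900·518.0)/2.780 = 82.99 µg/L.
Below outfall 2: Q → 2.953 m³/s, C = (2.780·82.99 + 0.1730·2190)/2.953 = 206.4 µg/L.
Below outfall 3: Q → 3.050 m³/s, C = (2.953·206.4 + 0.09720·205.0)/3.050 = 206.4 µg/L.

206 µg/L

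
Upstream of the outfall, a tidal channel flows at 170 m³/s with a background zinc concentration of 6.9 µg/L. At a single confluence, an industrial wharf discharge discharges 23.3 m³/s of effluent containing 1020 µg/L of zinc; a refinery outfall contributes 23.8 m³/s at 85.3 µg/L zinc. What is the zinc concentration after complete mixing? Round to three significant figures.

Flow-weighted average: C = (170.0·6.900 + 23.30·1020 + 23.80·85.30) / 217.1 = 26970/217.1 = 124.2 µg/L.

124 µg/L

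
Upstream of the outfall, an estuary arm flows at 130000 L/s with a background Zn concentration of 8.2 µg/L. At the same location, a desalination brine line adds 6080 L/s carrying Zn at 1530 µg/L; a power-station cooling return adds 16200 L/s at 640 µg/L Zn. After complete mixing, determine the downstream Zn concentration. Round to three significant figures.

136 µg/L

Flow-weighted average: C = (130000·8.200 + 6080·1530 + 16200·640.0) / 152300 = 20740000/152300 = 136.2 µg/L.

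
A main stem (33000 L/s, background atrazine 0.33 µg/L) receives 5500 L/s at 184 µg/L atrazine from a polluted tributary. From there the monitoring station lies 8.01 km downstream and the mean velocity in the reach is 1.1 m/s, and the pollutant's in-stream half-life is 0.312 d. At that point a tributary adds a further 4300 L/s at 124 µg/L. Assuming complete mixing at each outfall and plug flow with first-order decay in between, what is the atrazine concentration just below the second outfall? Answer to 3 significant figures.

32.3 µg/L

Mixed concentration C = ΣQC/ΣQ = (33000·0.3300 + 5500·184.0) / 38500 = 1023000/38500 = 26.57 µg/L; combined flow 38500 L/s.
Travel time t = 8.01·1000 / 1.1 = 7282 s = 2.023 h.
Half-life 0.312 d → k = ln 2 / 0.312 = 2.222 d⁻¹.
Applying C = C₀e^(−kt): 26.57 × 0.8292 = 22.03 µg/L.
Second outfall: C = (38500·22.03 + 4300·124.0)/42800 = 32.28 µg/L.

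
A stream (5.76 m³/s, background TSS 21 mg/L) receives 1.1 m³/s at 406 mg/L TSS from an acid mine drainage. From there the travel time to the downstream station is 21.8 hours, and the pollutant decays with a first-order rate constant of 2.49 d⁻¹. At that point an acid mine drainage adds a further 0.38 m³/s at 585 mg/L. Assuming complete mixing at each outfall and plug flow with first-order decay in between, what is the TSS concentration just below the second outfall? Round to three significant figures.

38.9 mg/L

Mixed concentration C = ΣQC/ΣQ = (5.760·21.00 + 1.100·406.0) / 6.860 = 567.6/6.860 = 82.73 mg/L; combined flow 6.860 m³/s.
Decay over the reach: 82.73·exp(−kt) = 82.73·0.1042 = 8.618 mg/L.
At the second outfall, C = (6.860·8.618 + 0.3800·585.0) / (6.860 + 0.3800) = 38.87 mg/L.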